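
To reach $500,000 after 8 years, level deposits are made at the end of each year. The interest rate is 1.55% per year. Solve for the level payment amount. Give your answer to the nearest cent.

Level ordinary annuity; solve FV = PMT × [((1+r)^n − 1)/r] for PMT.
Periodic rate r = 0.0155 per year.
With n = 8: PMT = 500,000 / ([((1+r)^n − 1)/r]) = $59,187.58

$59,187.58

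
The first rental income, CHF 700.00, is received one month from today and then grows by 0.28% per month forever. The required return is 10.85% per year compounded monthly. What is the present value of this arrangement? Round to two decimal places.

Periodic rate r = 0.1085/12 per month.
Growing perpetuity (Gordon): PV = PMT₁ / (r − g) = 700 / (r − 0.0028) = CHF 112,149.53.

CHF 112,149.53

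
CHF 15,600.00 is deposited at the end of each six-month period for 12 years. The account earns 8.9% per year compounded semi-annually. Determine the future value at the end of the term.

CHF 646,144.61

This is an ordinary annuity: 24 deposits of CHF 15,600.00 at the end of each six-month period.
Periodic rate r = 0.089/2 per half-year; n is counted in half-years.
FV = PMT × [((1+r)^n − 1)/r] = 15,600 × [(1+r)^24 − 1] / r = CHF 646,144.61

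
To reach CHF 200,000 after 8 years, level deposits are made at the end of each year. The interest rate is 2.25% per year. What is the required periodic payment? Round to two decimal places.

CHF 23,096.92

Level ordinary annuity; solve FV = PMT × [((1+r)^n − 1)/r] for PMT.
Periodic rate r = 0.0225 per year.
With n = 8: PMT = 200,000 / ([((1+r)^n − 1)/r]) = CHF 23,096.92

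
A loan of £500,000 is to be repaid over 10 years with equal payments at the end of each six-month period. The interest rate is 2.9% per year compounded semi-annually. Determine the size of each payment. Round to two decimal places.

£28,979.53

Level ordinary annuity; solve PV = PMT × [(1 − (1+r)^−n)/r] for PMT.
Periodic rate r = 0.029/2 per half-year; n is counted in half-years.
With n = 20: PMT = 500,000 / ([(1 − (1+r)^−n)/r]) = £28,979.53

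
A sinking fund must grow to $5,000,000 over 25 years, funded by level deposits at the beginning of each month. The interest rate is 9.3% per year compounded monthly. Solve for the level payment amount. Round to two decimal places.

Level annuity due; solve FV = PMT × [((1+r)^n − 1)/r] × (1+r) for PMT.
Periodic rate r = 0.093/12 per month; n is counted in months.
With n = 300: PMT = 5,000,000 / ([((1+r)^n − 1)/r] × (1+r)) = $4,209.11

$4,209.11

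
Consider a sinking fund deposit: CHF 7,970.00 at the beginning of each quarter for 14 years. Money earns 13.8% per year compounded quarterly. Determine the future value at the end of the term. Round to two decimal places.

This is an annuity due: 56 deposits of CHF 7,970.00 at the beginning of each quarter.
Periodic rate r = 0.138/4 per quarter; n is counted in quarters.
FV = PMT × [((1+r)^n − 1)/r] × (1+r) = 7,970 × [(1+r)^56 − 1] / r × (1+r) = CHF 1,357,914.48

CHF 1,357,914.48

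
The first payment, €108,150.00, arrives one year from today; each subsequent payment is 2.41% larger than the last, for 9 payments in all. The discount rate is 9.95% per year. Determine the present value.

Periodic rate r = 0.0995 per year.
Growing ordinary annuity: PV = PMT₁ × [1 − ((1+g)/(1+r))^n] / (r − g) = 108,150 × [1 − ((1+0.0241)/(1+r))^9] / (r − 0.0241) = €677,553.19.

€677,553.19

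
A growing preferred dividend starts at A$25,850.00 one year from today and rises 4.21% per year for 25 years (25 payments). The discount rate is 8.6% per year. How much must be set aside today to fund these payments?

A$378,951.39

Periodic rate r = 0.086 per year.
Growing ordinary annuity: PV = PMT₁ × [1 − ((1+g)/(1+r))^n] / (r − g) = 25,850 × [1 − ((1+0.0421)/(1+r))^25] / (r − 0.0421) = A$378,951.39.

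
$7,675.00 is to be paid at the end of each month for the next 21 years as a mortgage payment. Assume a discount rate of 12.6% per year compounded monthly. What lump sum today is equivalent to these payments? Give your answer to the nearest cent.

This is an ordinary annuity: 252 payments of $7,675.00 at the end of each month.
Periodic rate r = 0.126/12 per month; n is counted in months.
PV = PMT × [(1 − (1+r)^−n)/r] = 7,675 × [1 − (1+r)^−252] / r = $678,382.50

$678,382.50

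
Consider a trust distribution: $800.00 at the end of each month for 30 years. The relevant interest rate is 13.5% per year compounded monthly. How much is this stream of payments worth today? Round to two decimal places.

$69,843.85

This is an ordinary annuity: 360 payments of $800.00 at the end of each month.
Periodic rate r = 0.135/12 per month; n is counted in months.
PV = PMT × [(1 − (1+r)^−n)/r] = 800 × [1 − (1+r)^−360] / r = $69,843.85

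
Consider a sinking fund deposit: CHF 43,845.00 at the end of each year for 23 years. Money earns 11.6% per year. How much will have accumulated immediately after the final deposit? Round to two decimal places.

CHF 4,339,815.38

This is an ordinary annuity: 23 deposits of CHF 43,845.00 at the end of each year.
Periodic rate r = 0.116 per year.
FV = PMT × [((1+r)^n − 1)/r] = 43,845 × [(1+r)^23 − 1] / r = CHF 4,339,815.38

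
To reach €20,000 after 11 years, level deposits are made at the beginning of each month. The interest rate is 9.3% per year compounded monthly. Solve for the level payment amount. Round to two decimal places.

Level annuity due; solve FV = PMT × [((1+r)^n − 1)/r] × (1+r) for PMT.
Periodic rate r = 0.093/12 per month; n is counted in months.
With n = 132: PMT = 20,000 / ([((1+r)^n − 1)/r] × (1+r)) = €86.87

€86.87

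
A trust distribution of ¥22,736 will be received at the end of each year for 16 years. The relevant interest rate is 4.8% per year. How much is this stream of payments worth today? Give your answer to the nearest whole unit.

¥249,953

This is an ordinary annuity: 16 payments of ¥22,736 at the end of each year.
Periodic rate r = 0.048 per year.
PV = PMT × [(1 − (1+r)^−n)/r] = 22,736 × [1 − (1+r)^−16] / r = ¥249,953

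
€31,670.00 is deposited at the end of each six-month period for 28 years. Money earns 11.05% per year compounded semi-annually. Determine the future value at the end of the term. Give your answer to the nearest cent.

€11,073,838.60

This is an ordinary annuity: 56 deposits of €31,670.00 at the end of each six-month period.
Periodic rate r = 0.1105/2 per half-year; n is counted in half-years.
FV = PMT × [((1+r)^n − 1)/r] = 31,670 × [(1+r)^56 − 1] / r = €11,073,838.60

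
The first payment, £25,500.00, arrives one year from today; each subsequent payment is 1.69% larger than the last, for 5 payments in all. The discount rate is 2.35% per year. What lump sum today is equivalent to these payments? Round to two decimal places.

Periodic rate r = 0.0235 per year.
Growing ordinary annuity: PV = PMT₁ × [1 − ((1+g)/(1+r))^n] / (r − g) = 25,500 × [1 − ((1+0.0169)/(1+r))^5] / (r − 0.0169) = £122,976.27.

£122,976.27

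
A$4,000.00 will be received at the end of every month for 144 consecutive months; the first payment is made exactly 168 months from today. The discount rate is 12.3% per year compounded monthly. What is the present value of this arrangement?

Ordinary annuity of 144 payments, first payment at period 168.
Periodic rate r = 0.123/12 per month; n is counted in months.
The ordinary-annuity PV formula values the stream one period before the first payment (period 167); discount that back 167 periods:
PV₀ = 4,000 × [1 − (1+r)^−144] / r × (1+r)^−167 = A$54,708.27

A$54,708.27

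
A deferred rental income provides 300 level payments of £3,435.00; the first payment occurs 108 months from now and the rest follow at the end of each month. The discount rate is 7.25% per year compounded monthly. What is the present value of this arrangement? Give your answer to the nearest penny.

Ordinary annuity of 300 payments, first payment at period 108.
Periodic rate r = 0.0725/12 per month; n is counted in months.
The ordinary-annuity PV formula values the stream one period before the first payment (period 107); discount that back 107 periods:
PV₀ = 3,435 × [1 − (1+r)^−300] / r × (1+r)^−107 = £249,457.11

£249,457.11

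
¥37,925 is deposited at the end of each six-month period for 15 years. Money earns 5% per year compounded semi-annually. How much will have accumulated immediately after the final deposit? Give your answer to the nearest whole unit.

This is an ordinary annuity: 30 deposits of ¥37,925 at the end of each six-month period.
Periodic rate r = 0.05/2 per half-year; n is counted in half-years.
FV = PMT × [((1+r)^n − 1)/r] = 37,925 × [(1+r)^30 − 1] / r = ¥1,665,010

¥1,665,010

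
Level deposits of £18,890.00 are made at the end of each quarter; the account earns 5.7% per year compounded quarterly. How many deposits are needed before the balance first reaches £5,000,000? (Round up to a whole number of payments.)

111 payments

Periodic rate r = 0.057/4 per quarter; n is counted in quarters.
Ordinary annuity FV: 5,000,000 = 18,890 × [((1+r)^n − 1)/r].
(1+r)^n = 1 + 5,000,000 × r / 18,890, so n = ln(1 + 5,000,000·r/18,890) / ln(1+r) = 110.44.
Round up to a whole number of payments: n = 111.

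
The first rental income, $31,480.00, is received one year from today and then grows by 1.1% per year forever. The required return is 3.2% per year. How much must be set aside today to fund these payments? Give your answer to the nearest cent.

$1,499,047.62

Periodic rate r = 0.032 per year.
Growing perpetuity (Gordon): PV = PMT₁ / (r − g) = 31,480 / (r − 0.011) = $1,499,047.62.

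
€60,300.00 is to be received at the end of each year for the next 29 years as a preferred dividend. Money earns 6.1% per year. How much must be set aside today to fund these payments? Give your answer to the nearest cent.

€811,007.02

This is an ordinary annuity: 29 payments of €60,300.00 at the end of each year.
Periodic rate r = 0.061 per year.
PV = PMT × [(1 − (1+r)^−n)/r] = 60,300 × [1 − (1+r)^−29] / r = €811,007.02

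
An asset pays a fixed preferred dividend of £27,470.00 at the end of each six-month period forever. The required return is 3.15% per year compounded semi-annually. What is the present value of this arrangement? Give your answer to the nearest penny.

£1,744,126.98

Periodic rate r = 0.0315/2 per half-year.
Level perpetuity: PV = PMT / r = 27,470 / (0.0315/2) = £1,744,126.98.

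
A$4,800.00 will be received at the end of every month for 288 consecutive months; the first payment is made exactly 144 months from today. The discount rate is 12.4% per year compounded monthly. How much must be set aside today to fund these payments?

A$101,265.13

Ordinary annuity of 288 payments, first payment at period 144.
Periodic rate r = 0.124/12 per month; n is counted in months.
The ordinary-annuity PV formula values the stream one period before the first payment (period 143); discount that back 143 periods:
PV₀ = 4,800 × [1 − (1+r)^−288] / r × (1+r)^−143 = A$101,265.13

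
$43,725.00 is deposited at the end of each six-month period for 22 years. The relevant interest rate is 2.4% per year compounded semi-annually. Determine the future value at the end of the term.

This is an ordinary annuity: 44 deposits of $43,725.00 at the end of each six-month period.
Periodic rate r = 0.024/2 per half-year; n is counted in half-years.
FV = PMT × [((1+r)^n − 1)/r] = 43,725 × [(1+r)^44 − 1] / r = $2,514,979.39

$2,514,979.39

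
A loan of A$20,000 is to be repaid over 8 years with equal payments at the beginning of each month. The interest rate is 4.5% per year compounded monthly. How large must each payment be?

Level annuity due; solve PV = PMT × [(1 − (1+r)^−n)/r] × (1+r) for PMT.
Periodic rate r = 0.045/12 per month; n is counted in months.
With n = 96: PMT = 20,000 / ([(1 − (1+r)^−n)/r] × (1+r)) = A$247.54

A$247.54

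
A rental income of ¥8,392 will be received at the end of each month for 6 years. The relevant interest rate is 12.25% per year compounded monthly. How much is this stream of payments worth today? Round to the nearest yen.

This is an ordinary annuity: 72 payments of ¥8,392 at the end of each month.
Periodic rate r = 0.1225/12 per month; n is counted in months.
PV = PMT × [(1 − (1+r)^−n)/r] = 8,392 × [1 − (1+r)^−72] / r = ¥426,413

¥426,413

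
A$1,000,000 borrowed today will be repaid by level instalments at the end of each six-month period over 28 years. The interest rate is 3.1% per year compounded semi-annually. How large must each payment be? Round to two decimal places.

A$26,844.23

Level ordinary annuity; solve PV = PMT × [(1 − (1+r)^−n)/r] for PMT.
Periodic rate r = 0.031/2 per half-year; n is counted in half-years.
With n = 56: PMT = 1,000,000 / ([(1 − (1+r)^−n)/r]) = A$26,844.23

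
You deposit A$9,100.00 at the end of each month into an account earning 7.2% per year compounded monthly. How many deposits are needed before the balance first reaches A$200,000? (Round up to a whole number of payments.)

21 payments

Periodic rate r = 0.072/12 per month; n is counted in months.
Ordinary annuity FV: 200,000 = 9,100 × [((1+r)^n − 1)/r].
(1+r)^n = 1 + 200,000 × r / 9,100, so n = ln(1 + 200,000·r/9,100) / ln(1+r) = 20.71.
Round up to a whole number of payments: n = 21.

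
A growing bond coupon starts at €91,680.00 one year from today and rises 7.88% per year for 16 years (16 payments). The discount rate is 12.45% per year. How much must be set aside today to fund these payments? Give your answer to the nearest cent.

Periodic rate r = 0.1245 per year.
Growing ordinary annuity: PV = PMT₁ × [1 − ((1+g)/(1+r))^n] / (r − g) = 91,680 × [1 − ((1+0.0788)/(1+r))^16] / (r − 0.0788) = €973,217.94.

€973,217.94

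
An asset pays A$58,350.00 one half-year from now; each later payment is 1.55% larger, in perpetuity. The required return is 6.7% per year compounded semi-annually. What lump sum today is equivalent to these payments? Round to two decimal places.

Periodic rate r = 0.067/2 per half-year.
Growing perpetuity (Gordon): PV = PMT₁ / (r − g) = 58,350 / (r − 0.0155) = A$3,241,666.67.

A$3,241,666.67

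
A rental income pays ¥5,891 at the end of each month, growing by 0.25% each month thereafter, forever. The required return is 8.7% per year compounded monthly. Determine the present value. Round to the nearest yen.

¥1,240,211

Periodic rate r = 0.087/12 per month.
Growing perpetuity (Gordon): PV = PMT₁ / (r − g) = 5,891 / (r − 0.0025) = ¥1,240,211.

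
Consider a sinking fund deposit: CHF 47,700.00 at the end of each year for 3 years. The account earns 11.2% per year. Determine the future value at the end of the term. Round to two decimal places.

CHF 159,725.55

This is an ordinary annuity: 3 deposits of CHF 47,700.00 at the end of each year.
Periodic rate r = 0.112 per year.
FV = PMT × [((1+r)^n − 1)/r] = 47,700 × [(1+r)^3 − 1] / r = CHF 159,725.55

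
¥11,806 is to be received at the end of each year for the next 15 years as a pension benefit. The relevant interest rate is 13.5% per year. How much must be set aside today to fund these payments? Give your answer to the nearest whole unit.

This is an ordinary annuity: 15 payments of ¥11,806 at the end of each year.
Periodic rate r = 0.135 per year.
PV = PMT × [(1 − (1+r)^−n)/r] = 11,806 × [1 − (1+r)^−15] / r = ¥74,365

¥74,365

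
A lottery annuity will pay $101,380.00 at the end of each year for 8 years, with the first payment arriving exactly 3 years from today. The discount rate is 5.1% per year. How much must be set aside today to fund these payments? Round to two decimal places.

$590,801.49

Ordinary annuity of 8 payments, first payment at period 3.
Periodic rate r = 0.051 per year.
The ordinary-annuity PV formula values the stream one period before the first payment (period 2); discount that back 2 periods:
PV₀ = 101,380 × [1 − (1+r)^−8] / r × (1+r)^−2 = $590,801.49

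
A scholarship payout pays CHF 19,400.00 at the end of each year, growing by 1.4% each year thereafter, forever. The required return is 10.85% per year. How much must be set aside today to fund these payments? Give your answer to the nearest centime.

CHF 205,291.01

Periodic rate r = 0.1085 per year.
Growing perpetuity (Gordon): PV = PMT₁ / (r − g) = 19,400 / (r − 0.014) = CHF 205,291.01.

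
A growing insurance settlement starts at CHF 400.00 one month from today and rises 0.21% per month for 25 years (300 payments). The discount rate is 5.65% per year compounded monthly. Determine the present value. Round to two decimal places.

CHF 83,045.10

Periodic rate r = 0.0565/12 per month; n is counted in months.
Growing ordinary annuity: PV = PMT₁ × [1 − ((1+g)/(1+r))^n] / (r − g) = 400 × [1 − ((1+0.0021)/(1+r))^300] / (r − 0.0021) = CHF 83,045.10.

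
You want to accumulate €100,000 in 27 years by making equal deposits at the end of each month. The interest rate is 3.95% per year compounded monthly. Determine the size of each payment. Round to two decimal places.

Level ordinary annuity; solve FV = PMT × [((1+r)^n − 1)/r] for PMT.
Periodic rate r = 0.0395/12 per month; n is counted in months.
With n = 324: PMT = 100,000 / ([((1+r)^n − 1)/r]) = €173.24

€173.24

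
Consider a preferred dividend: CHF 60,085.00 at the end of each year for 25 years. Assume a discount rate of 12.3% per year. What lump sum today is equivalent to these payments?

CHF 461,619.79

This is an ordinary annuity: 25 payments of CHF 60,085.00 at the end of each year.
Periodic rate r = 0.123 per year.
PV = PMT × [(1 − (1+r)^−n)/r] = 60,085 × [1 − (1+r)^−25] / r = CHF 461,619.79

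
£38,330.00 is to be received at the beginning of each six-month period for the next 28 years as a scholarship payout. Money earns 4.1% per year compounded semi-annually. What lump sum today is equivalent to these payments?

£1,295,637.76

This is an annuity due: 56 payments of £38,330.00 at the beginning of each six-month period.
Periodic rate r = 0.041/2 per half-year; n is counted in half-years.
PV = PMT × [(1 − (1+r)^−n)/r] × (1+r) = 38,330 × [1 − (1+r)^−56] / r × (1+r) = £1,295,637.76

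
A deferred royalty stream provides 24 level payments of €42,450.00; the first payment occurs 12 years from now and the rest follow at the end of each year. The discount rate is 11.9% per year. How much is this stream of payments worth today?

Ordinary annuity of 24 payments, first payment at period 12.
Periodic rate r = 0.119 per year.
The ordinary-annuity PV formula values the stream one period before the first payment (period 11); discount that back 11 periods:
PV₀ = 42,450 × [1 − (1+r)^−24] / r × (1+r)^−11 = €96,591.12

€96,591.12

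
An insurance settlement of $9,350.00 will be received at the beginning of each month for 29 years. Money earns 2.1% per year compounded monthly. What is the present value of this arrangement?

This is an annuity due: 348 payments of $9,350.00 at the beginning of each month.
Periodic rate r = 0.021/12 per month; n is counted in months.
PV = PMT × [(1 − (1+r)^−n)/r] × (1+r) = 9,350 × [1 − (1+r)^−348] / r × (1+r) = $2,439,621.34

$2,439,621.34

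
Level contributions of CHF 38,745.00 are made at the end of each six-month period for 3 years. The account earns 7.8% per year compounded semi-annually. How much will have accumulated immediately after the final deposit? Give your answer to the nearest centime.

This is an ordinary annuity: 6 deposits of CHF 38,745.00 at the end of each six-month period.
Periodic rate r = 0.078/2 per half-year; n is counted in half-years.
FV = PMT × [((1+r)^n − 1)/r] = 38,745 × [(1+r)^6 − 1] / r = CHF 256,349.46

CHF 256,349.46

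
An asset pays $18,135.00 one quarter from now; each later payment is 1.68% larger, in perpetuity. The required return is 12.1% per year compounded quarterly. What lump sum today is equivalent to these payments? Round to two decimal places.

$1,348,327.14

Periodic rate r = 0.121/4 per quarter.
Growing perpetuity (Gordon): PV = PMT₁ / (r − g) = 18,135 / (r − 0.0168) = $1,348,327.14.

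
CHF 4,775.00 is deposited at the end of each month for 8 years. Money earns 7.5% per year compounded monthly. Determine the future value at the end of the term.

CHF 625,501.83

This is an ordinary annuity: 96 deposits of CHF 4,775.00 at the end of each month.
Periodic rate r = 0.075/12 per month; n is counted in months.
FV = PMT × [((1+r)^n − 1)/r] = 4,775 × [(1+r)^96 − 1] / r = CHF 625,501.83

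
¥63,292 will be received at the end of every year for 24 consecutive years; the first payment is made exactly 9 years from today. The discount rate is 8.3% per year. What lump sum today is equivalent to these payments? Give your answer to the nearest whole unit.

¥343,491

Ordinary annuity of 24 payments, first payment at period 9.
Periodic rate r = 0.083 per year.
The ordinary-annuity PV formula values the stream one period before the first payment (period 8); discount that back 8 periods:
PV₀ = 63,292 × [1 − (1+r)^−24] / r × (1+r)^−8 = ¥343,491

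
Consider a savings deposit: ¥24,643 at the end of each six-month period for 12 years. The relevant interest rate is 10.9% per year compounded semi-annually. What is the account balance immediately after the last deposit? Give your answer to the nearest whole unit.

¥1,163,737

This is an ordinary annuity: 24 deposits of ¥24,643 at the end of each six-month period.
Periodic rate r = 0.109/2 per half-year; n is counted in half-years.
FV = PMT × [((1+r)^n − 1)/r] = 24,643 × [(1+r)^24 − 1] / r = ¥1,163,737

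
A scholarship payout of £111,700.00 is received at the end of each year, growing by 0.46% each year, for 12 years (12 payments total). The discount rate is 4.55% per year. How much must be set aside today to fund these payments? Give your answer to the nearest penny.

£1,039,210.50

Periodic rate r = 0.0455 per year.
Growing ordinary annuity: PV = PMT₁ × [1 − ((1+g)/(1+r))^n] / (r − g) = 111,700 × [1 − ((1+0.0046)/(1+r))^12] / (r − 0.0046) = £1,039,210.50.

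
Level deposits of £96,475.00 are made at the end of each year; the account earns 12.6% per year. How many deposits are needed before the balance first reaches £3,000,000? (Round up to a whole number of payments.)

Periodic rate r = 0.126 per year.
Ordinary annuity FV: 3,000,000 = 96,475 × [((1+r)^n − 1)/r].
(1+r)^n = 1 + 3,000,000 × r / 96,475, so n = ln(1 + 3,000,000·r/96,475) / ln(1+r) = 13.42.
Round up to a whole number of payments: n = 14.

14 payments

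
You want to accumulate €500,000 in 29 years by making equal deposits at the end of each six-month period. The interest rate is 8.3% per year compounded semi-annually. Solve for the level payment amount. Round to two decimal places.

Level ordinary annuity; solve FV = PMT × [((1+r)^n − 1)/r] for PMT.
Periodic rate r = 0.083/2 per half-year; n is counted in half-years.
With n = 58: PMT = 500,000 / ([((1+r)^n − 1)/r]) = €2,167.34

€2,167.34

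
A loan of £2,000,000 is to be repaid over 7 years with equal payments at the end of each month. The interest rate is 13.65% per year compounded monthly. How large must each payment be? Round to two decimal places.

£37,094.40

Level ordinary annuity; solve PV = PMT × [(1 − (1+r)^−n)/r] for PMT.
Periodic rate r = 0.1365/12 per month; n is counted in months.
With n = 84: PMT = 2,000,000 / ([(1 − (1+r)^−n)/r]) = £37,094.40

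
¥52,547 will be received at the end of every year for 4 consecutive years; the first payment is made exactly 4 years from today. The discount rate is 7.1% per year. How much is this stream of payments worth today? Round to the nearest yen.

¥144,558

Ordinary annuity of 4 payments, first payment at period 4.
Periodic rate r = 0.071 per year.
The ordinary-annuity PV formula values the stream one period before the first payment (period 3); discount that back 3 periods:
PV₀ = 52,547 × [1 − (1+r)^−4] / r × (1+r)^−3 = ¥144,558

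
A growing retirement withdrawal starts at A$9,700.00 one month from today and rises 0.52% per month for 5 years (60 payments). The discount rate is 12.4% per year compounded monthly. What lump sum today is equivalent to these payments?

Periodic rate r = 0.124/12 per month; n is counted in months.
Growing ordinary annuity: PV = PMT₁ × [1 − ((1+g)/(1+r))^n] / (r − g) = 9,700 × [1 − ((1+0.0052)/(1+r))^60] / (r − 0.0052) = A$497,607.41.

A$497,607.41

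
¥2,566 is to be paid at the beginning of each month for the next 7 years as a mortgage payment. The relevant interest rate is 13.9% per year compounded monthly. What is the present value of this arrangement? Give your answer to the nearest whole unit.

¥138,922

This is an annuity due: 84 payments of ¥2,566 at the beginning of each month.
Periodic rate r = 0.139/12 per month; n is counted in months.
PV = PMT × [(1 − (1+r)^−n)/r] × (1+r) = 2,566 × [1 − (1+r)^−84] / r × (1+r) = ¥138,922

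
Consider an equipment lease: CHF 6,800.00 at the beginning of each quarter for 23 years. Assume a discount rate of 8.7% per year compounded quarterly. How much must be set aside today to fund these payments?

CHF 275,318.46

This is an annuity due: 92 payments of CHF 6,800.00 at the beginning of each quarter.
Periodic rate r = 0.087/4 per quarter; n is counted in quarters.
PV = PMT × [(1 − (1+r)^−n)/r] × (1+r) = 6,800 × [1 − (1+r)^−92] / r × (1+r) = CHF 275,318.46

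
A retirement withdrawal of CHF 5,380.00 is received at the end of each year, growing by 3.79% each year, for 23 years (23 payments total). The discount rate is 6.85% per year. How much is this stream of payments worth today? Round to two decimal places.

Periodic rate r = 0.0685 per year.
Growing ordinary annuity: PV = PMT₁ × [1 − ((1+g)/(1+r))^n] / (r − g) = 5,380 × [1 − ((1+0.0379)/(1+r))^23] / (r − 0.0379) = CHF 85,696.51.

CHF 85,696.51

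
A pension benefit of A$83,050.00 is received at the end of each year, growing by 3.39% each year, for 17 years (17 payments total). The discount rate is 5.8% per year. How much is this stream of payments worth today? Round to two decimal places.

Periodic rate r = 0.058 per year.
Growing ordinary annuity: PV = PMT₁ × [1 − ((1+g)/(1+r))^n] / (r − g) = 83,050 × [1 − ((1+0.0339)/(1+r))^17] / (r − 0.0339) = A$1,116,887.25.

A$1,116,887.25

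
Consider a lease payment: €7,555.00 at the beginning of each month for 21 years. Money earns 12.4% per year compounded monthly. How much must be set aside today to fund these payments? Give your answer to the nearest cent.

€683,303.27

This is an annuity due: 252 payments of €7,555.00 at the beginning of each month.
Periodic rate r = 0.124/12 per month; n is counted in months.
PV = PMT × [(1 − (1+r)^−n)/r] × (1+r) = 7,555 × [1 − (1+r)^−252] / r × (1+r) = €683,303.27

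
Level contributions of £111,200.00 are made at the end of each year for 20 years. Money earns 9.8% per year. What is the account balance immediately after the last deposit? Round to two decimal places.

This is an ordinary annuity: 20 deposits of £111,200.00 at the end of each year.
Periodic rate r = 0.098 per year.
FV = PMT × [((1+r)^n − 1)/r] = 111,200 × [(1+r)^20 − 1] / r = £6,226,114.53

£6,226,114.53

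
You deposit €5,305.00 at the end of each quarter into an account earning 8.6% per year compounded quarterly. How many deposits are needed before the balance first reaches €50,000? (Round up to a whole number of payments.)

9 payments

Periodic rate r = 0.086/4 per quarter; n is counted in quarters.
Ordinary annuity FV: 50,000 = 5,305 × [((1+r)^n − 1)/r].
(1+r)^n = 1 + 50,000 × r / 5,305, so n = ln(1 + 50,000·r/5,305) / ln(1+r) = 8.67.
Round up to a whole number of payments: n = 9.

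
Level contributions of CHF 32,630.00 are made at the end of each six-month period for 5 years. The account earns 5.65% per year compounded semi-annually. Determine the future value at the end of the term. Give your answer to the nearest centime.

CHF 371,065.63

This is an ordinary annuity: 10 deposits of CHF 32,630.00 at the end of each six-month period.
Periodic rate r = 0.0565/2 per half-year; n is counted in half-years.
FV = PMT × [((1+r)^n − 1)/r] = 32,630 × [(1+r)^10 − 1] / r = CHF 371,065.63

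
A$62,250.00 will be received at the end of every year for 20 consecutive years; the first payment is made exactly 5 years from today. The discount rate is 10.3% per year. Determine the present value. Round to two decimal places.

Ordinary annuity of 20 payments, first payment at period 5.
Periodic rate r = 0.103 per year.
The ordinary-annuity PV formula values the stream one period before the first payment (period 4); discount that back 4 periods:
PV₀ = 62,250 × [1 − (1+r)^−20] / r × (1+r)^−4 = A$350,843.03

A$350,843.03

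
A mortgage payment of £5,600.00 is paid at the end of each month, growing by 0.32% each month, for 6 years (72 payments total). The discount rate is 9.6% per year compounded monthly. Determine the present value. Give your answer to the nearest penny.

Periodic rate r = 0.096/12 per month; n is counted in months.
Growing ordinary annuity: PV = PMT₁ × [1 − ((1+g)/(1+r))^n] / (r − g) = 5,600 × [1 − ((1+0.0032)/(1+r))^72] / (r − 0.0032) = £339,314.96.

£339,314.96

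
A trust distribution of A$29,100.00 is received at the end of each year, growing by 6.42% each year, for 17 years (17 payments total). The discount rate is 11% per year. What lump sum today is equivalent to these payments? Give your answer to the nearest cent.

Periodic rate r = 0.11 per year.
Growing ordinary annuity: PV = PMT₁ × [1 − ((1+g)/(1+r))^n] / (r − g) = 29,100 × [1 − ((1+0.0642)/(1+r))^17] / (r − 0.0642) = A$324,963.68.

A$324,963.68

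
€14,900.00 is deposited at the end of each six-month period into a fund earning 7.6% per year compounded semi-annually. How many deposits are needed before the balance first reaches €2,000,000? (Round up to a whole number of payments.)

49 payments

Periodic rate r = 0.076/2 per half-year; n is counted in half-years.
Ordinary annuity FV: 2,000,000 = 14,900 × [((1+r)^n − 1)/r].
(1+r)^n = 1 + 2,000,000 × r / 14,900, so n = ln(1 + 2,000,000·r/14,900) / ln(1+r) = 48.49.
Round up to a whole number of payments: n = 49.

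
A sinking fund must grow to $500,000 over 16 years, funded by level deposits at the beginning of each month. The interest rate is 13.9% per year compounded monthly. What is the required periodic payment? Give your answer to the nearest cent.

Level annuity due; solve FV = PMT × [((1+r)^n − 1)/r] × (1+r) for PMT.
Periodic rate r = 0.139/12 per month; n is counted in months.
With n = 192: PMT = 500,000 / ([((1+r)^n − 1)/r] × (1+r)) = $704.50

$704.50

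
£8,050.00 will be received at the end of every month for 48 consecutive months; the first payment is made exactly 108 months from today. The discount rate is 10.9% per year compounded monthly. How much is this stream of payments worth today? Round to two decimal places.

£118,586.26

Ordinary annuity of 48 payments, first payment at period 108.
Periodic rate r = 0.109/12 per month; n is counted in months.
The ordinary-annuity PV formula values the stream one period before the first payment (period 107); discount that back 107 periods:
PV₀ = 8,050 × [1 − (1+r)^−48] / r × (1+r)^−107 = £118,586.26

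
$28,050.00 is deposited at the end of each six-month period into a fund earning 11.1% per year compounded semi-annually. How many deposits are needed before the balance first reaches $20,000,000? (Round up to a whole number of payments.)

Periodic rate r = 0.111/2 per half-year; n is counted in half-years.
Ordinary annuity FV: 20,000,000 = 28,050 × [((1+r)^n − 1)/r].
(1+r)^n = 1 + 20,000,000 × r / 28,050, so n = ln(1 + 20,000,000·r/28,050) / ln(1+r) = 68.56.
Round up to a whole number of payments: n = 69.

69 payments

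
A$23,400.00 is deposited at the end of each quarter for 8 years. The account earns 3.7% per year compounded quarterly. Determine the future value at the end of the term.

A$866,791.89

This is an ordinary annuity: 32 deposits of A$23,400.00 at the end of each quarter.
Periodic rate r = 0.037/4 per quarter; n is counted in quarters.
FV = PMT × [((1+r)^n − 1)/r] = 23,400 × [(1+r)^32 − 1] / r = A$866,791.89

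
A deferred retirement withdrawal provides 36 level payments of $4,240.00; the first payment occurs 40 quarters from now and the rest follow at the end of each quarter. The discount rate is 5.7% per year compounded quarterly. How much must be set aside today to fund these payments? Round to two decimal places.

$68,392.96

Ordinary annuity of 36 payments, first payment at period 40.
Periodic rate r = 0.057/4 per quarter; n is counted in quarters.
The ordinary-annuity PV formula values the stream one period before the first payment (period 39); discount that back 39 periods:
PV₀ = 4,240 × [1 − (1+r)^−36] / r × (1+r)^−39 = $68,392.96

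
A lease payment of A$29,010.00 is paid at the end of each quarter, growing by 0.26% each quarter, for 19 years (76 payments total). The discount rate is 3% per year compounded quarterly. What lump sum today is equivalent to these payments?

A$1,833,144.03

Periodic rate r = 0.03/4 per quarter; n is counted in quarters.
Growing ordinary annuity: PV = PMT₁ × [1 − ((1+g)/(1+r))^n] / (r − g) = 29,010 × [1 − ((1+0.0026)/(1+r))^76] / (r − 0.0026) = A$1,833,144.03.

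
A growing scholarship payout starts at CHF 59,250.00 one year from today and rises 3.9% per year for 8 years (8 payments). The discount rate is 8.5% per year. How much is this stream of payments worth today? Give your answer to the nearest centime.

CHF 377,256.11

Periodic rate r = 0.085 per year.
Growing ordinary annuity: PV = PMT₁ × [1 − ((1+g)/(1+r))^n] / (r − g) = 59,250 × [1 − ((1+0.039)/(1+r))^8] / (r − 0.039) = CHF 377,256.11.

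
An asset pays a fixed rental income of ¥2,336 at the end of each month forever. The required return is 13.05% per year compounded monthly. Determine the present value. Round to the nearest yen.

¥214,805

Periodic rate r = 0.1305/12 per month.
Level perpetuity: PV = PMT / r = 2,336 / (0.1305/12) = ¥214,805.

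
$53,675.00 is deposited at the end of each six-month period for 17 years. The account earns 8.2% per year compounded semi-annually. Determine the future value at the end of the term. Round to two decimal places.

$3,823,165.07

This is an ordinary annuity: 34 deposits of $53,675.00 at the end of each six-month period.
Periodic rate r = 0.082/2 per half-year; n is counted in half-years.
FV = PMT × [((1+r)^n − 1)/r] = 53,675 × [(1+r)^34 − 1] / r = $3,823,165.07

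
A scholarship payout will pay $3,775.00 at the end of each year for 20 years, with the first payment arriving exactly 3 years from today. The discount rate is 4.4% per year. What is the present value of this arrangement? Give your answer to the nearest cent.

Ordinary annuity of 20 payments, first payment at period 3.
Periodic rate r = 0.044 per year.
The ordinary-annuity PV formula values the stream one period before the first payment (period 2); discount that back 2 periods:
PV₀ = 3,775 × [1 − (1+r)^−20] / r × (1+r)^−2 = $45,446.01

$45,446.01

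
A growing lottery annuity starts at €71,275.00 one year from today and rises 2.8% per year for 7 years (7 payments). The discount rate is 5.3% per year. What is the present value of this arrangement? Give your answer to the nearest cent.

Periodic rate r = 0.053 per year.
Growing ordinary annuity: PV = PMT₁ × [1 − ((1+g)/(1+r))^n] / (r − g) = 71,275 × [1 − ((1+0.028)/(1+r))^7] / (r − 0.028) = €441,369.67.

€441,369.67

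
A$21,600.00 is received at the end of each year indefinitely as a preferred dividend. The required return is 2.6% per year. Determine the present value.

A$830,769.23

Periodic rate r = 0.026 per year.
Level perpetuity: PV = PMT / r = 21,600 / (0.026) = A$830,769.23.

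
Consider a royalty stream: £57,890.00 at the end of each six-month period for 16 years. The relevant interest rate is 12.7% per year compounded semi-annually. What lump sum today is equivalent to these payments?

This is an ordinary annuity: 32 payments of £57,890.00 at the end of each six-month period.
Periodic rate r = 0.127/2 per half-year; n is counted in half-years.
PV = PMT × [(1 − (1+r)^−n)/r] = 57,890 × [1 − (1+r)^−32] / r = £784,528.82

£784,528.82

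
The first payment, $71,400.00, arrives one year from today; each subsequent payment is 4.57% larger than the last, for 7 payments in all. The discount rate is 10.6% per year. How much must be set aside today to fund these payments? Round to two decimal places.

Periodic rate r = 0.106 per year.
Growing ordinary annuity: PV = PMT₁ × [1 − ((1+g)/(1+r))^n] / (r − g) = 71,400 × [1 − ((1+0.0457)/(1+r))^7] / (r − 0.0457) = $384,347.06.

$384,347.06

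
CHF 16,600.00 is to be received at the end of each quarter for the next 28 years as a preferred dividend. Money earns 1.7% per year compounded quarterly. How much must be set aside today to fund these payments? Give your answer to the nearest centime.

This is an ordinary annuity: 112 payments of CHF 16,600.00 at the end of each quarter.
Periodic rate r = 0.017/4 per quarter; n is counted in quarters.
PV = PMT × [(1 − (1+r)^−n)/r] = 16,600 × [1 − (1+r)^−112] / r = CHF 1,476,851.49

CHF 1,476,851.49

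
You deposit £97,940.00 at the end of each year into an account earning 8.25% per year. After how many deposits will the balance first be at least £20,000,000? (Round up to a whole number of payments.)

37 payments

Periodic rate r = 0.0825 per year.
Ordinary annuity FV: 20,000,000 = 97,940 × [((1+r)^n − 1)/r].
(1+r)^n = 1 + 20,000,000 × r / 97,940, so n = ln(1 + 20,000,000·r/97,940) / ln(1+r) = 36.35.
Round up to a whole number of payments: n = 37.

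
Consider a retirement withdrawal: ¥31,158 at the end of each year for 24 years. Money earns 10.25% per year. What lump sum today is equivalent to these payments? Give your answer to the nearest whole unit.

¥274,755

This is an ordinary annuity: 24 payments of ¥31,158 at the end of each year.
Periodic rate r = 0.1025 per year.
PV = PMT × [(1 − (1+r)^−n)/r] = 31,158 × [1 − (1+r)^−24] / r = ¥274,755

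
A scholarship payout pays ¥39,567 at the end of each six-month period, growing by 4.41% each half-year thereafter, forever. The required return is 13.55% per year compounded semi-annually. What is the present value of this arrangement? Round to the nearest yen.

¥1,673,023

Periodic rate r = 0.1355/2 per half-year.
Growing perpetuity (Gordon): PV = PMT₁ / (r − g) = 39,567 / (r − 0.0441) = ¥1,673,023.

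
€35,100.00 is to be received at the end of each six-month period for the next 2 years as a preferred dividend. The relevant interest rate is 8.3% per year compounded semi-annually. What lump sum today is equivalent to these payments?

€126,960.20

This is an ordinary annuity: 4 payments of €35,100.00 at the end of each six-month period.
Periodic rate r = 0.083/2 per half-year; n is counted in half-years.
PV = PMT × [(1 − (1+r)^−n)/r] = 35,100 × [1 − (1+r)^−4] / r = €126,960.20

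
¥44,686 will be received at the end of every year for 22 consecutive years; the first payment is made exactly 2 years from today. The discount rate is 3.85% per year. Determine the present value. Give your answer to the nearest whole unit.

¥630,834

Ordinary annuity of 22 payments, first payment at period 2.
Periodic rate r = 0.0385 per year.
The ordinary-annuity PV formula values the stream one period before the first payment (period 1); discount that back 1 periods:
PV₀ = 44,686 × [1 − (1+r)^−22] / r × (1+r)^−1 = ¥630,834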